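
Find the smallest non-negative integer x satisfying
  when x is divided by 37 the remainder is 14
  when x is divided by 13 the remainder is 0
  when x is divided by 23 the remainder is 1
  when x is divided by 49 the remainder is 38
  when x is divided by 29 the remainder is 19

The moduli are pairwise coprime; N = 37·13·23·49·29 = 15720523.
N/37 = 424879; 424879 ≡ 8 (mod 37); 8·14 ≡ 1, so inverse 14.
N/13 = 1209271; 1209271 ≡ 11 (mod 13); 11·6 ≡ 1, so inverse 6.
N/23 = 683501; 683501 ≡ 10 (mod 23); 10·7 ≡ 1, so inverse 7.
N/49 = 320827; 320827 ≡ 24 (mod 49); 24·47 ≡ 1, so inverse 47.
N/29 = 542087; 542087 ≡ 19 (mod 29); 19·26 ≡ 1, so inverse 26.
x ≡ 14·424879·14 + 0·1209271·6 + 1·683501·7 + 38·320827·47 + 19·542087·26 = 928848791.
928848791 mod 15720523 = 1337934.

1337934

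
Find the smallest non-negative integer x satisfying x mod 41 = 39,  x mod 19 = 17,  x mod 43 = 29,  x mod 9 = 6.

292902

The moduli are pairwise coprime; N = 41·19·43·9 = 301473.
N/41 = 7353; 7353 ≡ 14 (mod 41); 14·3 ≡ 1, so inverse 3.
N/19 = 15867; 15867 ≡ 2 (mod 19); 2·10 ≡ 1, so inverse 10.
N/43 = 7011; 7011 ≡ 2 (mod 43); 2·22 ≡ 1, so inverse 22.
N/9 = 33497; 33497 ≡ 8 (mod 9); 8·8 ≡ 1, so inverse 8.
x ≡ 39·7353·3 + 17·15867·10 + 29·7011·22 + 6·33497·8 = 9638565.
9638565 mod 301473 = 292902.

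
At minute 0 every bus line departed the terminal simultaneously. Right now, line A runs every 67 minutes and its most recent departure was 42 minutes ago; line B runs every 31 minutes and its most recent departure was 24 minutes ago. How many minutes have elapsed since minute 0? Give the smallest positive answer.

From t ≡ 42 (mod 67) write t = 42 + 67s. Substituting into t ≡ 24 (mod 31) gives 67s ≡ 13 (mod 31), and since 5⁻¹ ≡ 25 (mod 31), s ≡ 15. Hence t ≡ 42 + 67·15 = 1047 (mod 2077).

1047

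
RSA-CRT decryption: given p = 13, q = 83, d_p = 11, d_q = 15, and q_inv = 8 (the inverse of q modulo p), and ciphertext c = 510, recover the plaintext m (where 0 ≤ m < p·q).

490

m₁ = c^(d_p) mod p: c ≡ 3 (mod 13), and 3^11 mod 13 = 9.
m₂ = c^(d_q) mod q: c ≡ 12 (mod 83), and 12^15 mod 83 = 75.
h = q_inv·(m₁ − m₂) mod p = 8·(9 − 75) mod 13 = 5.
m = m₂ + h·q = 75 + 5·83 = 490.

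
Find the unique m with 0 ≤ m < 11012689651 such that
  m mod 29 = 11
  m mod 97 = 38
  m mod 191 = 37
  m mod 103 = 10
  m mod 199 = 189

5001258637

Combine the congruences pairwise.
From m ≡ 11 (mod 29) write m = 11 + 29t. Substituting into m ≡ 38 (mod 97) gives 29t ≡ 27 (mod 97), and since 29⁻¹ ≡ 87 (mod 97), t ≡ 21. Hence m ≡ 11 + 29·21 = 620 (mod 2813).
From m ≡ 620 (mod 2813) write m = 620 + 2813t. Substituting into m ≡ 37 (mod 191) gives 2813t ≡ 181 (mod 191), and since 139⁻¹ ≡ 11 (mod 191), t ≡ 81. Hence m ≡ 620 + 2813·81 = 228473 (mod 537283).
From m ≡ 228473 (mod 537283) write m = 228473 + 537283t. Substituting into m ≡ 10 (mod 103) gives 537283t ≡ 94 (mod 103), and since 35⁻¹ ≡ 53 (mod 103), t ≡ 38. Hence m ≡ 228473 + 537283·38 = 20645227 (mod 55340149).
From m ≡ 20645227 (mod 55340149) write m = 20645227 + 55340149t. Substituting into m ≡ 189 (mod 199) gives 55340149t ≡ 18 (mod 199), and since 40⁻¹ ≡ 5 (mod 199), t ≡ 90. Hence m ≡ 20645227 + 55340149·90 = 5001258637 (mod 11012689651).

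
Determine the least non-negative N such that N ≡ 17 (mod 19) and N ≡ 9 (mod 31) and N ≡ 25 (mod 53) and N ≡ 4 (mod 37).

370707

The moduli are pairwise coprime; M = 19·31·53·37 = 1155029.
M/19 = 60791; 60791 ≡ 10 (mod 19); 10·2 ≡ 1, so inverse 2.
M/31 = 37259; 37259 ≡ 28 (mod 31); 28·10 ≡ 1, so inverse 10.
M/53 = 21793; 21793 ≡ 10 (mod 53); 10·16 ≡ 1, so inverse 16.
M/37 = 31217; 31217 ≡ 26 (mod 37); 26·10 ≡ 1, so inverse 10.
N ≡ 17·60791·2 + 9·37259·10 + 25·21793·16 + 4·31217·10 = 15386084.
15386084 mod 1155029 = 370707.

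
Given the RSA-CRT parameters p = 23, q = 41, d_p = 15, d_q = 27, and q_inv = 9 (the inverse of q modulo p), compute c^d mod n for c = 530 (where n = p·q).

875

m₁ = c^(d_p) mod p: c ≡ 1 (mod 23), and 1^15 mod 23 = 1.
m₂ = c^(d_q) mod q: c ≡ 38 (mod 41), and 38^27 mod 41 = 14.
h = q_inv·(m₁ − m₂) mod p = 9·(1 − 14) mod 23 = 21.
m = m₂ + h·q = 14 + 21·41 = 875.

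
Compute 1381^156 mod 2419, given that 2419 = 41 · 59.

Mod 41: 1381 ≡ 28; by Fermat, exponent reduces to 156 mod 40 = 36; 28^36 ≡ 23 (mod 41).
Mod 59: 1381 ≡ 24; by Fermat, exponent reduces to 156 mod 58 = 40; 24^40 ≡ 51 (mod 59).
Combine by CRT: x ≡ 23 (mod 41), x ≡ 51 (mod 59) ⇒ x ≡ 228 (mod 2419).

228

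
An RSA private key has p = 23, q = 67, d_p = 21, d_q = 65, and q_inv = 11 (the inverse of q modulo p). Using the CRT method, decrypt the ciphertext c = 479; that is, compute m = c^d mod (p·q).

m₁ = c^(d_p) mod p: c ≡ 19 (mod 23), and 19^21 mod 23 = 17.
m₂ = c^(d_q) mod q: c ≡ 10 (mod 67), and 10^65 mod 67 = 47.
h = q_inv·(m₁ − m₂) mod p = 11·(17 − 47) mod 23 = 15.
m = m₂ + h·q = 47 + 15·67 = 1052.

1052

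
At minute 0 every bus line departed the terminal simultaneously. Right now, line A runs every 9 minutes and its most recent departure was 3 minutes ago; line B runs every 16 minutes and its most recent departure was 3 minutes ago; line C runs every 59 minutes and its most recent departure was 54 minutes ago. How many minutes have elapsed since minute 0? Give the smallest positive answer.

5187

The moduli are pairwise coprime; N = 9·16·59 = 8496.
N/9 = 944; 944 ≡ 8 (mod 9); 8·8 ≡ 1, so inverse 8.
N/16 = 531; 531 ≡ 3 (mod 16); 3·11 ≡ 1, so inverse 11.
N/59 = 144; 144 ≡ 26 (mod 59); 26·25 ≡ 1, so inverse 25.
t ≡ 3·944·8 + 3·531·11 + 54·144·25 = 234579.
234579 mod 8496 = 5187.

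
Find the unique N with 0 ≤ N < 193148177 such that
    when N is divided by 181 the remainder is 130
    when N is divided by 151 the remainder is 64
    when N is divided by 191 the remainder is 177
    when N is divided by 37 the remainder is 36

69234621

From N ≡ 130 (mod 181) write N = 130 + 181t. Substituting into N ≡ 64 (mod 151) gives 181t ≡ 85 (mod 151), and since 30⁻¹ ≡ 146 (mod 151), t ≡ 28. Hence N ≡ 130 + 181·28 = 5198 (mod 27331).
From N ≡ 5198 (mod 27331) write N = 5198 + 27331t. Substituting into N ≡ 177 (mod 191) gives 27331t ≡ 136 (mod 191), and since 18⁻¹ ≡ 138 (mod 191), t ≡ 50. Hence N ≡ 5198 + 27331·50 = 1371748 (mod 5220221).
From N ≡ 1371748 (mod 5220221) write N = 1371748 + 5220221t. Substituting into N ≡ 36 (mod 37) gives 5220221t ≡ 26 (mod 37), and since 2⁻¹ ≡ 19 (mod 37), t ≡ 13. Hence N ≡ 1371748 + 5220221·13 = 69234621 (mod 193148177).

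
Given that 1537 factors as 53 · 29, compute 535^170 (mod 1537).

1387

Mod 53: 535 ≡ 5; by Fermat, exponent reduces to 170 mod 52 = 14; 5^14 ≡ 9 (mod 53).
Mod 29: 535 ≡ 13; by Fermat, exponent reduces to 170 mod 28 = 2; 13^2 ≡ 24 (mod 29).
Combine by CRT: x ≡ 9 (mod 53), x ≡ 24 (mod 29) ⇒ x ≡ 1387 (mod 1537).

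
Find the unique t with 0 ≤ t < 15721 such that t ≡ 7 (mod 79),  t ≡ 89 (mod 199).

Combine the congruences pairwise.
From t ≡ 7 (mod 79) write t = 7 + 79s. Substituting into t ≡ 89 (mod 199) gives 79s ≡ 82 (mod 199), and since 79⁻¹ ≡ 131 (mod 199), s ≡ 195. Hence t ≡ 7 + 79·195 = 15412 (mod 15721).

15412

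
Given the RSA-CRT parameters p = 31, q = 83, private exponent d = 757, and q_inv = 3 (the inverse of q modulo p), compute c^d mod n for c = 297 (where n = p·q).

d_p = d mod (p−1) = 757 mod 30 = 7; d_q = d mod (q−1) = 19.
m₁ = c^(d_p) mod p: c ≡ 18 (mod 31), and 18^7 mod 31 = 9.
m₂ = c^(d_q) mod q: c ≡ 48 (mod 83), and 48^19 mod 83 = 69.
h = q_inv·(m₁ − m₂) mod p = 3·(9 − 69) mod 31 = 6.
m = m₂ + h·q = 69 + 6·83 = 567.

567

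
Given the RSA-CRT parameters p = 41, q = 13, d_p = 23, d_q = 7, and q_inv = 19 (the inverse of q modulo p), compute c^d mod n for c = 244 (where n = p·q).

361

m₁ = c^(d_p) mod p: c ≡ 39 (mod 41), and 39^23 mod 41 = 33.
m₂ = c^(d_q) mod q: c ≡ 10 (mod 13), and 10^7 mod 13 = 10.
h = q_inv·(m₁ − m₂) mod p = 19·(33 − 10) mod 41 = 27.
m = m₂ + h·q = 10 + 27·13 = 361.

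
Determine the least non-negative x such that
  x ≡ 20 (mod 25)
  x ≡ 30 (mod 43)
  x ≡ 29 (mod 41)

18520

The moduli are pairwise coprime; N = 25·43·41 = 44075.
N/25 = 1763; 1763 ≡ 13 (mod 25); 13·2 ≡ 1, so inverse 2.
N/43 = 1025; 1025 ≡ 36 (mod 43); 36·6 ≡ 1, so inverse 6.
N/41 = 1075; 1075 ≡ 9 (mod 41); 9·32 ≡ 1, so inverse 32.
x ≡ 20·1763·2 + 30·1025·6 + 29·1075·32 = 1252620.
1252620 mod 44075 = 18520.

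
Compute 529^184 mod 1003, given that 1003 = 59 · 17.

375

Mod 59: 529 ≡ 57; by Fermat, exponent reduces to 184 mod 58 = 10; 57^10 ≡ 21 (mod 59).
Mod 17: 529 ≡ 2; by Fermat, exponent reduces to 184 mod 16 = 8; 2^8 ≡ 1 (mod 17).
Combine by CRT: x ≡ 21 (mod 59), x ≡ 1 (mod 17) ⇒ x ≡ 375 (mod 1003).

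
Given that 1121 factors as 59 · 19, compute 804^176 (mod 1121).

366

Mod 59: 804 ≡ 37; by Fermat, exponent reduces to 176 mod 58 = 2; 37^2 ≡ 12 (mod 59).
Mod 19: 804 ≡ 6; by Fermat, exponent reduces to 176 mod 18 = 14; 6^14 ≡ 5 (mod 19).
Combine by CRT: x ≡ 12 (mod 59), x ≡ 5 (mod 19) ⇒ x ≡ 366 (mod 1121).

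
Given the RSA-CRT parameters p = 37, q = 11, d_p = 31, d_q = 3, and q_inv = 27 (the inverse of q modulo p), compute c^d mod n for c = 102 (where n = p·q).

247

m₁ = c^(d_p) mod p: c ≡ 28 (mod 37), and 28^31 mod 37 = 25.
m₂ = c^(d_q) mod q: c ≡ 3 (mod 11), and 3^3 mod 11 = 5.
h = q_inv·(m₁ − m₂) mod p = 27·(25 − 5) mod 37 = 22.
m = m₂ + h·q = 5 + 22·11 = 247.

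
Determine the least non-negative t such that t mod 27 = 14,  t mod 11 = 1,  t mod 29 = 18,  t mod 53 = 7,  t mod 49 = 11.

From t ≡ 14 (mod 27) write t = 14 + 27s. Substituting into t ≡ 1 (mod 11) gives 27s ≡ 9 (mod 11), and since 5⁻¹ ≡ 9 (mod 11), s ≡ 4. Hence t ≡ 14 + 27·4 = 122 (mod 297).
From t ≡ 122 (mod 297) write t = 122 + 297s. Substituting into t ≡ 18 (mod 29) gives 297s ≡ 12 (mod 29), and since 7⁻¹ ≡ 25 (mod 29), s ≡ 10. Hence t ≡ 122 + 297·10 = 3092 (mod 8613).
From t ≡ 3092 (mod 8613) write t = 3092 + 8613s. Substituting into t ≡ 7 (mod 53) gives 8613s ≡ 42 (mod 53), and since 27⁻¹ ≡ 2 (mod 53), s ≡ 31. Hence t ≡ 3092 + 8613·31 = 270095 (mod 456489).
From t ≡ 270095 (mod 456489) write t = 270095 + 456489s. Substituting into t ≡ 11 (mod 49) gives 456489s ≡ 4 (mod 49), and since 5⁻¹ ≡ 10 (mod 49), s ≡ 40. Hence t ≡ 270095 + 456489·40 = 18529655 (mod 22367961).

18529655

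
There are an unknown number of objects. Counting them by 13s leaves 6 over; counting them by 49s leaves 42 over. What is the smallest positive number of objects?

630

From N ≡ 6 (mod 13) write N = 6 + 13t. Substituting into N ≡ 42 (mod 49) gives 13t ≡ 36 (mod 49), and since 13⁻¹ ≡ 34 (mod 49), t ≡ 48. Hence N ≡ 6 + 13·48 = 630 (mod 637).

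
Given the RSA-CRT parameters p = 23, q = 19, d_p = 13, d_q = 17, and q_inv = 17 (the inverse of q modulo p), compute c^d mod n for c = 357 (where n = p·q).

52

m₁ = c^(d_p) mod p: c ≡ 12 (mod 23), and 12^13 mod 23 = 6.
m₂ = c^(d_q) mod q: c ≡ 15 (mod 19), and 15^17 mod 19 = 14.
h = q_inv·(m₁ − m₂) mod p = 17·(6 − 14) mod 23 = 2.
m = m₂ + h·q = 14 + 2·19 = 52.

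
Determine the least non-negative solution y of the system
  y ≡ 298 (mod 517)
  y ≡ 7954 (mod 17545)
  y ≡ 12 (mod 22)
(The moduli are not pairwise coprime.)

779934

gcd(517, 17545) = 11 and 11 | (7954 − 298), so the pair is consistent; merging gives y ≡ 779934 (mod 824615), where 824615 = lcm(517, 17545).
gcd(824615, 22) = 11 and 11 | (12 − 779934), so the pair is consistent; merging gives y ≡ 779934 (mod 1649230), where 1649230 = lcm(824615, 22).
The solution is unique modulo lcm(517, 17545, 22) = 1649230.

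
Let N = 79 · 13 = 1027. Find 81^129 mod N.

Mod 79: 81 ≡ 2; by Fermat, exponent reduces to 129 mod 78 = 51; 2^51 ≡ 67 (mod 79).
Mod 13: 81 ≡ 3; by Fermat, exponent reduces to 129 mod 12 = 9; 3^9 ≡ 1 (mod 13).
Combine by CRT: x ≡ 67 (mod 79), x ≡ 1 (mod 13) ⇒ x ≡ 1015 (mod 1027).

1015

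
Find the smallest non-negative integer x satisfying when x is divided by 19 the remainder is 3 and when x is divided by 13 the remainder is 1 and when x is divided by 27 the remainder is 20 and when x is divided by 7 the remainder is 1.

Combine the congruences pairwise.
From x ≡ 3 (mod 19) write x = 3 + 19t. Substituting into x ≡ 1 (mod 13) gives 19t ≡ 11 (mod 13), and since 6⁻¹ ≡ 11 (mod 13), t ≡ 4. Hence x ≡ 3 + 19·4 = 79 (mod 247).
From x ≡ 79 (mod 247) write x = 79 + 247t. Substituting into x ≡ 20 (mod 27) gives 247t ≡ 22 (mod 27), and since 4⁻¹ ≡ 7 (mod 27), t ≡ 19. Hence x ≡ 79 + 247·19 = 4772 (mod 6669).
From x ≡ 4772 (mod 6669) write x = 4772 + 6669t. Substituting into x ≡ 1 (mod 7) gives 6669t ≡ 3 (mod 7), and since 5⁻¹ ≡ 3 (mod 7), t ≡ 2. Hence x ≡ 4772 + 6669·2 = 18110 (mod 46683).

18110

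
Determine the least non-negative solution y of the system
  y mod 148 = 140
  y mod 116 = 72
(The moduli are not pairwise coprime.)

2508

gcd(148, 116) = 4 and 4 | (72 − 140), so the pair is consistent; merging gives y ≡ 2508 (mod 4292), where 4292 = lcm(148, 116).
The solution is unique modulo lcm(148, 116) = 4292.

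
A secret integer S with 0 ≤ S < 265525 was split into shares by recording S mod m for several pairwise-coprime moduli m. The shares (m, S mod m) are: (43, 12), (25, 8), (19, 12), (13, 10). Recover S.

The moduli are pairwise coprime; N = 43·25·19·13 = 265525.
N/43 = 6175; 6175 ≡ 26 (mod 43); 26·5 ≡ 1, so inverse 5.
N/25 = 10621; 10621 ≡ 21 (mod 25); 21·6 ≡ 1, so inverse 6.
N/19 = 13975; 13975 ≡ 10 (mod 19); 10·2 ≡ 1, so inverse 2.
N/13 = 20425; 20425 ≡ 2 (mod 13); 2·7 ≡ 1, so inverse 7.
S ≡ 12·6175·5 + 8·10621·6 + 12·13975·2 + 10·20425·7 = 2645458.
2645458 mod 265525 = 255733.

255733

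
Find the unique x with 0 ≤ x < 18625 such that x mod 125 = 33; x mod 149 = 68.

Combine the congruences pairwise.
From x ≡ 33 (mod 125) write x = 33 + 125t. Substituting into x ≡ 68 (mod 149) gives 125t ≡ 35 (mod 149), and since 125⁻¹ ≡ 31 (mod 149), t ≡ 42. Hence x ≡ 33 + 125·42 = 5283 (mod 18625).

5283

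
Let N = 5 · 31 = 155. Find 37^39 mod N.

123

Mod 5: 37 ≡ 2; by Fermat, exponent reduces to 39 mod 4 = 3; 2^3 ≡ 3 (mod 5).
Mod 31: 37 ≡ 6; by Fermat, exponent reduces to 39 mod 30 = 9; 6^9 ≡ 30 (mod 31).
Combine by CRT: x ≡ 3 (mod 5), x ≡ 30 (mod 31) ⇒ x ≡ 123 (mod 155).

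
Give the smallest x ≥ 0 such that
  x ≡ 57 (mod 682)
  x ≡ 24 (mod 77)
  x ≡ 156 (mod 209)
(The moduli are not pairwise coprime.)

11651

gcd(682, 77) = 11 and 11 | (24 − 57), so the pair is consistent; merging gives x ≡ 2103 (mod 4774), where 4774 = lcm(682, 77).
gcd(4774, 209) = 11 and 11 | (156 − 2103), so the pair is consistent; merging gives x ≡ 11651 (mod 90706), where 90706 = lcm(4774, 209).
The solution is unique modulo lcm(682, 77, 209) = 90706.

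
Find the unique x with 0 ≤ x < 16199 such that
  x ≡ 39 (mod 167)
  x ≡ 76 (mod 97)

2210

From x ≡ 39 (mod 167) write x = 39 + 167t. Substituting into x ≡ 76 (mod 97) gives 167t ≡ 37 (mod 97), and since 70⁻¹ ≡ 79 (mod 97), t ≡ 13. Hence x ≡ 39 + 167·13 = 2210 (mod 16199).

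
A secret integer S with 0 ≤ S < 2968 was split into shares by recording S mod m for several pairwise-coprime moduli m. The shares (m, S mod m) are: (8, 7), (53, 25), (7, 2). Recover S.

Combine the congruences pairwise.
From S ≡ 7 (mod 8) write S = 7 + 8t. Substituting into S ≡ 25 (mod 53) gives 8t ≡ 18 (mod 53), and since 8⁻¹ ≡ 20 (mod 53), t ≡ 42. Hence S ≡ 7 + 8·42 = 343 (mod 424).
From S ≡ 343 (mod 424) write S = 343 + 424t. Substituting into S ≡ 2 (mod 7) gives 424t ≡ 2 (mod 7), and since 4⁻¹ ≡ 2 (mod 7), t ≡ 4. Hence S ≡ 343 + 424·4 = 2039 (mod 2968).

2039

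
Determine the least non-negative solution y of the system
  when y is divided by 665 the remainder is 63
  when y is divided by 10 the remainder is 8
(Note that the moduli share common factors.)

728

gcd(665, 10) = 5 and 5 | (8 − 63), so the pair is consistent; merging gives y ≡ 728 (mod 1330), where 1330 = lcm(665, 10).
The solution is unique modulo lcm(665, 10) = 1330.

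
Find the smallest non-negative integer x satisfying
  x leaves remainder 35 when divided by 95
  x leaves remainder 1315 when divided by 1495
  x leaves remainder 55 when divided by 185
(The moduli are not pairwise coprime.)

gcd(95, 1495) = 5 and 5 | (1315 − 35), so the pair is consistent; merging gives x ≡ 26730 (mod 28405), where 28405 = lcm(95, 1495).
gcd(28405, 185) = 5 and 5 | (55 − 26730), so the pair is consistent; merging gives x ≡ 594830 (mod 1050985), where 1050985 = lcm(28405, 185).
The solution is unique modulo lcm(95, 1495, 185) = 1050985.

594830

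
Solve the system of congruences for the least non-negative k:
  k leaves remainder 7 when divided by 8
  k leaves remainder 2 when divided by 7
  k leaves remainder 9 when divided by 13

191

The moduli are pairwise coprime; N = 8·7·13 = 728.
N/8 = 91; 91 ≡ 3 (mod 8); 3·3 ≡ 1, so inverse 3.
N/7 = 104; 104 ≡ 6 (mod 7); 6·6 ≡ 1, so inverse 6.
N/13 = 56; 56 ≡ 4 (mod 13); 4·10 ≡ 1, so inverse 10.
k ≡ 7·91·3 + 2·104·6 + 9·56·10 = 8199.
8199 mod 728 = 191.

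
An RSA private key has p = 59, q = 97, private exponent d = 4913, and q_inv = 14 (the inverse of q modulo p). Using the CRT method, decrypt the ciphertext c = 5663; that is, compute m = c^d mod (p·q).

d_p = d mod (p−1) = 4913 mod 58 = 41; d_q = d mod (q−1) = 17.
m₁ = c^(d_p) mod p: c ≡ 58 (mod 59), and 58^41 mod 59 = 58.
m₂ = c^(d_q) mod q: c ≡ 37 (mod 97), and 37^17 mod 97 = 71.
h = q_inv·(m₁ − m₂) mod p = 14·(58 − 71) mod 59 = 54.
m = m₂ + h·q = 71 + 54·97 = 5309.

5309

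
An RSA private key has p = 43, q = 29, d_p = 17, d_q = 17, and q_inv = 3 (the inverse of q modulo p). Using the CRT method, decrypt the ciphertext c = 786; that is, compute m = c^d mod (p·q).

m₁ = c^(d_p) mod p: c ≡ 12 (mod 43), and 12^17 mod 43 = 30.
m₂ = c^(d_q) mod q: c ≡ 3 (mod 29), and 3^17 mod 29 = 2.
h = q_inv·(m₁ − m₂) mod p = 3·(30 − 2) mod 43 = 41.
m = m₂ + h·q = 2 + 41·29 = 1191.

1191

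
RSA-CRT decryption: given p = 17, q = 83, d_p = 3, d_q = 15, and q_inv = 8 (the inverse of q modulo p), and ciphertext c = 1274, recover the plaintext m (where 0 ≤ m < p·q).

m₁ = c^(d_p) mod p: c ≡ 16 (mod 17), and 16^3 mod 17 = 16.
m₂ = c^(d_q) mod q: c ≡ 29 (mod 83), and 29^15 mod 83 = 49.
h = q_inv·(m₁ − m₂) mod p = 8·(16 − 49) mod 17 = 8.
m = m₂ + h·q = 49 + 8·83 = 713.

713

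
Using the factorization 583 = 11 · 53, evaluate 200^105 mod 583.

Mod 11: 200 ≡ 2; by Fermat, exponent reduces to 105 mod 10 = 5; 2^5 ≡ 10 (mod 11).
Mod 53: 200 ≡ 41; by Fermat, exponent reduces to 105 mod 52 = 1; 41^1 ≡ 41 (mod 53).
Combine by CRT: x ≡ 10 (mod 11), x ≡ 41 (mod 53) ⇒ x ≡ 571 (mod 583).

571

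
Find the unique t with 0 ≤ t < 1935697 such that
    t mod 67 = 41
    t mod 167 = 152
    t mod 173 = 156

876401

From t ≡ 41 (mod 67) write t = 41 + 67s. Substituting into t ≡ 152 (mod 167) gives 67s ≡ 111 (mod 167), and since 67⁻¹ ≡ 5 (mod 167), s ≡ 54. Hence t ≡ 41 + 67·54 = 3659 (mod 11189).
From t ≡ 3659 (mod 11189) write t = 3659 + 11189s. Substituting into t ≡ 156 (mod 173) gives 11189s ≡ 130 (mod 173), and since 117⁻¹ ≡ 139 (mod 173), s ≡ 78. Hence t ≡ 3659 + 11189·78 = 876401 (mod 1935697).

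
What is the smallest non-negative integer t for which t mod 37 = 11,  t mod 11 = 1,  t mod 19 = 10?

2157

From t ≡ 11 (mod 37) write t = 11 + 37s. Substituting into t ≡ 1 (mod 11) gives 37s ≡ 1 (mod 11), and since 4⁻¹ ≡ 3 (mod 11), s ≡ 3. Hence t ≡ 11 + 37·3 = 122 (mod 407).
From t ≡ 122 (mod 407) write t = 122 + 407s. Substituting into t ≡ 10 (mod 19) gives 407s ≡ 2 (mod 19), and since 8⁻¹ ≡ 12 (mod 19), s ≡ 5. Hence t ≡ 122 + 407·5 = 2157 (mod 7733).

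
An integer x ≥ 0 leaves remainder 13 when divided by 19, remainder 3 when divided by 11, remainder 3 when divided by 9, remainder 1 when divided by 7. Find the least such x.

The moduli are pairwise coprime; N = 19·11·9·7 = 13167.
N/19 = 693; 693 ≡ 9 (mod 19); 9·17 ≡ 1, so inverse 17.
N/11 = 1197; 1197 ≡ 9 (mod 11); 9·5 ≡ 1, so inverse 5.
N/9 = 1463; 1463 ≡ 5 (mod 9); 5·2 ≡ 1, so inverse 2.
N/7 = 1881; 1881 ≡ 5 (mod 7); 5·3 ≡ 1, so inverse 3.
x ≡ 13·693·17 + 3·1197·5 + 3·1463·2 + 1·1881·3 = 185529.
185529 mod 13167 = 1191.

1191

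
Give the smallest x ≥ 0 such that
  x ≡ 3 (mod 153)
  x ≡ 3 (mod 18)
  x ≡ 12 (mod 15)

1227

gcd(153, 18) = 9 and 9 | (3 − 3), so the pair is consistent; merging gives x ≡ 3 (mod 306), where 306 = lcm(153, 18).
gcd(306, 15) = 3 and 3 | (12 − 3), so the pair is consistent; merging gives x ≡ 1227 (mod 1530), where 1530 = lcm(306, 15).
The solution is unique modulo lcm(153, 18, 15) = 1530.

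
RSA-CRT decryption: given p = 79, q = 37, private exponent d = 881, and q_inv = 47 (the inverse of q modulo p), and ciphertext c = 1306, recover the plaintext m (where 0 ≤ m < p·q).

952

d_p = d mod (p−1) = 881 mod 78 = 23; d_q = d mod (q−1) = 17.
m₁ = c^(d_p) mod p: c ≡ 42 (mod 79), and 42^23 mod 79 = 4.
m₂ = c^(d_q) mod q: c ≡ 11 (mod 37), and 11^17 mod 37 = 27.
h = q_inv·(m₁ − m₂) mod p = 47·(4 − 27) mod 79 = 25.
m = m₂ + h·q = 27 + 25·37 = 952.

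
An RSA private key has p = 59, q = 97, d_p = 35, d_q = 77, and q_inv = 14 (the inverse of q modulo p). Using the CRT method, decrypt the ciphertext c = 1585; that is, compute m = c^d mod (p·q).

2780

m₁ = c^(d_p) mod p: c ≡ 51 (mod 59), and 51^35 mod 59 = 7.
m₂ = c^(d_q) mod q: c ≡ 33 (mod 97), and 33^77 mod 97 = 64.
h = q_inv·(m₁ − m₂) mod p = 14·(7 − 64) mod 59 = 28.
m = m₂ + h·q = 64 + 28·97 = 2780.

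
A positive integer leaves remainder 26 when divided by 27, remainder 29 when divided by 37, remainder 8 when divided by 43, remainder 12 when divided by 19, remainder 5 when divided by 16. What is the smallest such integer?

The moduli are pairwise coprime; N = 27·37·43·19·16 = 13058928.
N/27 = 483664; 483664 ≡ 13 (mod 27); 13·25 ≡ 1, so inverse 25.
N/37 = 352944; 352944 ≡ 1 (mod 37), inverse 1.
N/43 = 303696; 303696 ≡ 30 (mod 43); 30·33 ≡ 1, so inverse 33.
N/19 = 687312; 687312 ≡ 6 (mod 19); 6·16 ≡ 1, so inverse 16.
N/16 = 816183; 816183 ≡ 7 (mod 16); 7·7 ≡ 1, so inverse 7.
x ≡ 26·483664·25 + 29·352944·1 + 8·303696·33 + 12·687312·16 + 5·816183·7 = 565323029.
565323029 mod 13058928 = 3789125.

3789125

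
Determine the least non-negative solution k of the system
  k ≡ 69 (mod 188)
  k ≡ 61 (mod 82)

5145

Combine the congruences pairwise.
gcd(188, 82) = 2 and 2 | (61 − 69), so the pair is consistent; merging gives k ≡ 5145 (mod 7708), where 7708 = lcm(188, 82).
The solution is unique modulo lcm(188, 82) = 7708.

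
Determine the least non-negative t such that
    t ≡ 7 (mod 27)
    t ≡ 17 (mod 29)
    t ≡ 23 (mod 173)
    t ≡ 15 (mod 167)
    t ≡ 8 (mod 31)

55865356

From t ≡ 7 (mod 27) write t = 7 + 27s. Substituting into t ≡ 17 (mod 29) gives 27s ≡ 10 (mod 29), and since 27⁻¹ ≡ 14 (mod 29), s ≡ 24. Hence t ≡ 7 + 27·24 = 655 (mod 783).
From t ≡ 655 (mod 783) write t = 655 + 783s. Substituting into t ≡ 23 (mod 173) gives 783s ≡ 60 (mod 173), and since 91⁻¹ ≡ 154 (mod 173), s ≡ 71. Hence t ≡ 655 + 783·71 = 56248 (mod 135459).
From t ≡ 56248 (mod 135459) write t = 56248 + 135459s. Substituting into t ≡ 15 (mod 167) gives 135459s ≡ 46 (mod 167), and since 22⁻¹ ≡ 38 (mod 167), s ≡ 78. Hence t ≡ 56248 + 135459·78 = 10622050 (mod 22621653).
From t ≡ 10622050 (mod 22621653) write t = 10622050 + 22621653s. Substituting into t ≡ 8 (mod 31) gives 22621653s ≡ 15 (mod 31), and since 23⁻¹ ≡ 27 (mod 31), s ≡ 2. Hence t ≡ 10622050 + 22621653·2 = 55865356 (mod 701271243).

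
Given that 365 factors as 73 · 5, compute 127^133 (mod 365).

317

Mod 73: 127 ≡ 54; by Fermat, exponent reduces to 133 mod 72 = 61; 54^61 ≡ 25 (mod 73).
Mod 5: 127 ≡ 2; by Fermat, exponent reduces to 133 mod 4 = 1; 2^1 ≡ 2 (mod 5).
Combine by CRT: x ≡ 25 (mod 73), x ≡ 2 (mod 5) ⇒ x ≡ 317 (mod 365).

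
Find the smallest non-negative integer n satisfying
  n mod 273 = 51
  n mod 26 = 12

gcd(273, 26) = 13 and 13 | (12 − 51), so the pair is consistent; merging gives n ≡ 324 (mod 546), where 546 = lcm(273, 26).
The solution is unique modulo lcm(273, 26) = 546.

324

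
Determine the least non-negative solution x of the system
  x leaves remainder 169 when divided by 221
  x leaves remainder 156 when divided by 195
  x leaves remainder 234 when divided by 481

34866

gcd(221, 195) = 13 and 13 | (156 − 169), so the pair is consistent; merging gives x ≡ 1716 (mod 3315), where 3315 = lcm(221, 195).
gcd(3315, 481) = 13 and 13 | (234 − 1716), so the pair is consistent; merging gives x ≡ 34866 (mod 122655), where 122655 = lcm(3315, 481).
The solution is unique modulo lcm(221, 195, 481) = 122655.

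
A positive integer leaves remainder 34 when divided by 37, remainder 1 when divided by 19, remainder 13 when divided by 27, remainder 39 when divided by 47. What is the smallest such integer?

Combine the congruences pairwise.
From k ≡ 34 (mod 37) write k = 34 + 37t. Substituting into k ≡ 1 (mod 19) gives 37t ≡ 5 (mod 19), and since 18⁻¹ ≡ 18 (mod 19), t ≡ 14. Hence k ≡ 34 + 37·14 = 552 (mod 703).
From k ≡ 552 (mod 703) write k = 552 + 703t. Substituting into k ≡ 13 (mod 27) gives 703t ≡ 1 (mod 27), and since 1⁻¹ ≡ 1 (mod 27), t ≡ 1. Hence k ≡ 552 + 703·1 = 1255 (mod 18981).
From k ≡ 1255 (mod 18981) write k = 1255 + 18981t. Substituting into k ≡ 39 (mod 47) gives 18981t ≡ 6 (mod 47), and since 40⁻¹ ≡ 20 (mod 47), t ≡ 26. Hence k ≡ 1255 + 18981·26 = 494761 (mod 892107).

494761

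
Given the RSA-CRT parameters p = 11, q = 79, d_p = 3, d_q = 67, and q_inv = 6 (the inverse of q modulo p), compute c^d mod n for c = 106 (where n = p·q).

772

m₁ = c^(d_p) mod p: c ≡ 7 (mod 11), and 7^3 mod 11 = 2.
m₂ = c^(d_q) mod q: c ≡ 27 (mod 79), and 27^67 mod 79 = 61.
h = q_inv·(m₁ − m₂) mod p = 6·(2 − 61) mod 11 = 9.
m = m₂ + h·q = 61 + 9·79 = 772.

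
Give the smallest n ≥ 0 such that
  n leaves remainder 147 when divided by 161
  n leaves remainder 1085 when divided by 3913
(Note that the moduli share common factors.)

gcd(161, 3913) = 7 and 7 | (1085 − 147), so the pair is consistent; merging gives n ≡ 67606 (mod 89999), where 89999 = lcm(161, 3913).
The solution is unique modulo lcm(161, 3913) = 89999.

67606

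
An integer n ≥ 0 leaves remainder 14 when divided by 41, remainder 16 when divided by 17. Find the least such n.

From n ≡ 14 (mod 41) write n = 14 + 41t. Substituting into n ≡ 16 (mod 17) gives 41t ≡ 2 (mod 17), and since 7⁻¹ ≡ 5 (mod 17), t ≡ 10. Hence n ≡ 14 + 41·10 = 424 (mod 697).

424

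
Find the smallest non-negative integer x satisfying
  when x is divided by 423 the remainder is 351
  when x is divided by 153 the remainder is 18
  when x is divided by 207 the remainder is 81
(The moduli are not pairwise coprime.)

gcd(423, 153) = 9 and 9 | (18 − 351), so the pair is consistent; merging gives x ≡ 2466 (mod 7191), where 7191 = lcm(423, 153).
gcd(7191, 207) = 9 and 9 | (81 − 2466), so the pair is consistent; merging gives x ≡ 16848 (mod 165393), where 165393 = lcm(7191, 207).
The solution is unique modulo lcm(423, 153, 207) = 165393.

16848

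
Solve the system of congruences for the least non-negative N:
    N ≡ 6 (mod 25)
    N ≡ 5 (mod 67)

From N ≡ 6 (mod 25) write N = 6 + 25t. Substituting into N ≡ 5 (mod 67) gives 25t ≡ 66 (mod 67), and since 25⁻¹ ≡ 59 (mod 67), t ≡ 8. Hence N ≡ 6 + 25·8 = 206 (mod 1675).

206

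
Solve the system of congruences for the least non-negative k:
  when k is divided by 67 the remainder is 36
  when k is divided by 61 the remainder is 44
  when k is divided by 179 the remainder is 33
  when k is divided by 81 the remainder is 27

20797506

The moduli are pairwise coprime; N = 67·61·179·81 = 59257413.
N/67 = 884439; 884439 ≡ 39 (mod 67); 39·55 ≡ 1, so inverse 55.
N/61 = 971433; 971433 ≡ 8 (mod 61); 8·23 ≡ 1, so inverse 23.
N/179 = 331047; 331047 ≡ 76 (mod 179); 76·106 ≡ 1, so inverse 106.
N/81 = 731573; 731573 ≡ 62 (mod 81); 62·17 ≡ 1, so inverse 17.
k ≡ 36·884439·55 + 44·971433·23 + 33·331047·106 + 27·731573·17 = 4228073829.
4228073829 mod 59257413 = 20797506.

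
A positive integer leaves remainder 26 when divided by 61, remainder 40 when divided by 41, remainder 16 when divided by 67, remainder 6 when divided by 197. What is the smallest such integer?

23117562

The moduli are pairwise coprime; M = 61·41·67·197 = 33010699.
M/61 = 541159; 541159 ≡ 28 (mod 61); 28·24 ≡ 1, so inverse 24.
M/41 = 805139; 805139 ≡ 22 (mod 41); 22·28 ≡ 1, so inverse 28.
M/67 = 492697; 492697 ≡ 46 (mod 67); 46·51 ≡ 1, so inverse 51.
M/197 = 167567; 167567 ≡ 117 (mod 197); 117·32 ≡ 1, so inverse 32.
N ≡ 26·541159·24 + 40·805139·28 + 16·492697·51 + 6·167567·32 = 1673652512.
1673652512 mod 33010699 = 23117562.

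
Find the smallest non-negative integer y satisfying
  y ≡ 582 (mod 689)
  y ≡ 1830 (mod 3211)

75683

gcd(689, 3211) = 13 and 13 | (1830 − 582), so the pair is consistent; merging gives y ≡ 75683 (mod 170183), where 170183 = lcm(689, 3211).
The solution is unique modulo lcm(689, 3211) = 170183.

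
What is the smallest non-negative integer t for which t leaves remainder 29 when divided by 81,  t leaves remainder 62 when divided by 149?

2297

From t ≡ 29 (mod 81) write t = 29 + 81s. Substituting into t ≡ 62 (mod 149) gives 81s ≡ 33 (mod 149), and since 81⁻¹ ≡ 46 (mod 149), s ≡ 28. Hence t ≡ 29 + 81·28 = 2297 (mod 12069).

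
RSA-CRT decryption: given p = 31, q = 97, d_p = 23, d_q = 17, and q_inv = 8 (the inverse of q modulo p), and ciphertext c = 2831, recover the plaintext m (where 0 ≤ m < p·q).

2928

m₁ = c^(d_p) mod p: c ≡ 10 (mod 31), and 10^23 mod 31 = 14.
m₂ = c^(d_q) mod q: c ≡ 18 (mod 97), and 18^17 mod 97 = 18.
h = q_inv·(m₁ − m₂) mod p = 8·(14 − 18) mod 31 = 30.
m = m₂ + h·q = 18 + 30·97 = 2928.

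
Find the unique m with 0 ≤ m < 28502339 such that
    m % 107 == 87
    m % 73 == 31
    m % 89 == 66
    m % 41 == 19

Combine the congruences pairwise.
From m ≡ 87 (mod 107) write m = 87 + 107t. Substituting into m ≡ 31 (mod 73) gives 107t ≡ 17 (mod 73), and since 34⁻¹ ≡ 58 (mod 73), t ≡ 37. Hence m ≡ 87 + 107·37 = 4046 (mod 7811).
From m ≡ 4046 (mod 7811) write m = 4046 + 7811t. Substituting into m ≡ 66 (mod 89) gives 7811t ≡ 25 (mod 89), and since 68⁻¹ ≡ 72 (mod 89), t ≡ 20. Hence m ≡ 4046 + 7811·20 = 160266 (mod 695179).
From m ≡ 160266 (mod 695179) write m = 160266 + 695179t. Substituting into m ≡ 19 (mod 41) gives 695179t ≡ 22 (mod 41), and since 24⁻¹ ≡ 12 (mod 41), t ≡ 18. Hence m ≡ 160266 + 695179·18 = 12673488 (mod 28502339).

12673488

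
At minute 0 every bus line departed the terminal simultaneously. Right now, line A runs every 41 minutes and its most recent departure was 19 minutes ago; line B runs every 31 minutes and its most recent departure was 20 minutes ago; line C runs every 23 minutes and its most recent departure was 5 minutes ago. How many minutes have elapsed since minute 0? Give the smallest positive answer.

Combine the congruences pairwise.
From t ≡ 19 (mod 41) write t = 19 + 41s. Substituting into t ≡ 20 (mod 31) gives 41s ≡ 1 (mod 31), and since 10⁻¹ ≡ 28 (mod 31), s ≡ 28. Hence t ≡ 19 + 41·28 = 1167 (mod 1271).
From t ≡ 1167 (mod 1271) write t = 1167 + 1271s. Substituting into t ≡ 5 (mod 23) gives 1271s ≡ 11 (mod 23), and since 6⁻¹ ≡ 4 (mod 23), s ≡ 21. Hence t ≡ 1167 + 1271·21 = 27858 (mod 29233).

27858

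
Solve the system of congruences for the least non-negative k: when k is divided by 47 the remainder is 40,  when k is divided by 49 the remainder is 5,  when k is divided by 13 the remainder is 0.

18135

The moduli are pairwise coprime; N = 47·49·13 = 29939.
N/47 = 637; 637 ≡ 26 (mod 47); 26·38 ≡ 1, so inverse 38.
N/49 = 611; 611 ≡ 23 (mod 49); 23·32 ≡ 1, so inverse 32.
N/13 = 2303; 2303 ≡ 2 (mod 13); 2·7 ≡ 1, so inverse 7.
k ≡ 40·637·38 + 5·611·32 + 0·2303·7 = 1066000.
1066000 mod 29939 = 18135.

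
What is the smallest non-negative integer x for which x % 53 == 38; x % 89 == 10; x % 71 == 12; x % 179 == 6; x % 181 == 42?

From x ≡ 38 (mod 53) write x = 38 + 53t. Substituting into x ≡ 10 (mod 89) gives 53t ≡ 61 (mod 89), and since 53⁻¹ ≡ 42 (mod 89), t ≡ 70. Hence x ≡ 38 + 53·70 = 3748 (mod 4717).
From x ≡ 3748 (mod 4717) write x = 3748 + 4717t. Substituting into x ≡ 12 (mod 71) gives 4717t ≡ 27 (mod 71), and since 31⁻¹ ≡ 55 (mod 71), t ≡ 65. Hence x ≡ 3748 + 4717·65 = 310353 (mod 334907).
From x ≡ 310353 (mod 334907) write x = 310353 + 334907t. Substituting into x ≡ 6 (mod 179) gives 334907t ≡ 39 (mod 179), and since 177⁻¹ ≡ 89 (mod 179), t ≡ 70. Hence x ≡ 310353 + 334907·70 = 23753843 (mod 59948353).
From x ≡ 23753843 (mod 59948353) write x = 23753843 + 59948353t. Substituting into x ≡ 42 (mod 181) gives 59948353t ≡ 96 (mod 181), and since 67⁻¹ ≡ 154 (mod 181), t ≡ 123. Hence x ≡ 23753843 + 59948353·123 = 7397401262 (mod 10850651893).

7397401262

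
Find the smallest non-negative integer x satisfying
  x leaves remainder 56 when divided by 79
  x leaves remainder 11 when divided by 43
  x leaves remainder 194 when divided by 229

From x ≡ 56 (mod 79) write x = 56 + 79t. Substituting into x ≡ 11 (mod 43) gives 79t ≡ 41 (mod 43), and since 36⁻¹ ≡ 6 (mod 43), t ≡ 31. Hence x ≡ 56 + 79·31 = 2505 (mod 3397).
From x ≡ 2505 (mod 3397) write x = 2505 + 3397t. Substituting into x ≡ 194 (mod 229) gives 3397t ≡ 208 (mod 229), and since 191⁻¹ ≡ 6 (mod 229), t ≡ 103. Hence x ≡ 2505 + 3397·103 = 352396 (mod 777913).

352396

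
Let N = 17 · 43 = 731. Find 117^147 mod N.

689

Mod 17: 117 ≡ 15; by Fermat, exponent reduces to 147 mod 16 = 3; 15^3 ≡ 9 (mod 17).
Mod 43: 117 ≡ 31; by Fermat, exponent reduces to 147 mod 42 = 21; 31^21 ≡ 1 (mod 43).
Combine by CRT: x ≡ 9 (mod 17), x ≡ 1 (mod 43) ⇒ x ≡ 689 (mod 731).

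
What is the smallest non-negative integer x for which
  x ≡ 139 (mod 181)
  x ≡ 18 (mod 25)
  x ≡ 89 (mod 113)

323043

The moduli are pairwise coprime; N = 181·25·113 = 511325.
N/181 = 2825; 2825 ≡ 110 (mod 181); 110·130 ≡ 1, so inverse 130.
N/25 = 20453; 20453 ≡ 3 (mod 25); 3·17 ≡ 1, so inverse 17.
N/113 = 4525; 4525 ≡ 5 (mod 113); 5·68 ≡ 1, so inverse 68.
x ≡ 139·2825·130 + 18·20453·17 + 89·4525·68 = 84691668.
84691668 mod 511325 = 323043.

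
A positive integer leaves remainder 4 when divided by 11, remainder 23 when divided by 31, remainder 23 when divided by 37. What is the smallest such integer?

The moduli are pairwise coprime; M = 11·31·37 = 12617.
M/11 = 1147; 1147 ≡ 3 (mod 11); 3·4 ≡ 1, so inverse 4.
M/31 = 407; 407 ≡ 4 (mod 31); 4·8 ≡ 1, so inverse 8.
M/37 = 341; 341 ≡ 8 (mod 37); 8·14 ≡ 1, so inverse 14.
n ≡ 4·1147·4 + 23·407·8 + 23·341·14 = 203042.
203042 mod 12617 = 1170.

1170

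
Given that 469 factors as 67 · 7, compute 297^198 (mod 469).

1

Mod 67: 297 ≡ 29; since 66 | 198, by Fermat 29^198 ≡ 1 (mod 67).
Mod 7: 297 ≡ 3; since 6 | 198, by Fermat 3^198 ≡ 1 (mod 7).
Combine by CRT: x ≡ 1 (mod 67), x ≡ 1 (mod 7) ⇒ x ≡ 1 (mod 469).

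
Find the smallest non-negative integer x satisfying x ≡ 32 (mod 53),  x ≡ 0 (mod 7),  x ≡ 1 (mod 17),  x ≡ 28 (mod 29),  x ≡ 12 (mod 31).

3104507

From x ≡ 32 (mod 53) write x = 32 + 53t. Substituting into x ≡ 0 (mod 7) gives 53t ≡ 3 (mod 7), and since 4⁻¹ ≡ 2 (mod 7), t ≡ 6. Hence x ≡ 32 + 53·6 = 350 (mod 371).
From x ≡ 350 (mod 371) write x = 350 + 371t. Substituting into x ≡ 1 (mod 17) gives 371t ≡ 8 (mod 17), and since 14⁻¹ ≡ 11 (mod 17), t ≡ 3. Hence x ≡ 350 + 371·3 = 1463 (mod 6307).
From x ≡ 1463 (mod 6307) write x = 1463 + 6307t. Substituting into x ≡ 28 (mod 29) gives 6307t ≡ 15 (mod 29), and since 14⁻¹ ≡ 27 (mod 29), t ≡ 28. Hence x ≡ 1463 + 6307·28 = 178059 (mod 182903).
From x ≡ 178059 (mod 182903) write x = 178059 + 182903t. Substituting into x ≡ 12 (mod 31) gives 182903t ≡ 17 (mod 31), and since 3⁻¹ ≡ 21 (mod 31), t ≡ 16. Hence x ≡ 178059 + 182903·16 = 3104507 (mod 5669993).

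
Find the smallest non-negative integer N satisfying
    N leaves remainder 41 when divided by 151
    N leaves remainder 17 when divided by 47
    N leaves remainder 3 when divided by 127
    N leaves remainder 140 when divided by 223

Combine the congruences pairwise.
From N ≡ 41 (mod 151) write N = 41 + 151t. Substituting into N ≡ 17 (mod 47) gives 151t ≡ 23 (mod 47), and since 10⁻¹ ≡ 33 (mod 47), t ≡ 7. Hence N ≡ 41 + 151·7 = 1098 (mod 7097).
From N ≡ 1098 (mod 7097) write N = 1098 + 7097t. Substituting into N ≡ 3 (mod 127) gives 7097t ≡ 48 (mod 127), and since 112⁻¹ ≡ 110 (mod 127), t ≡ 73. Hence N ≡ 1098 + 7097·73 = 519179 (mod 901319).
From N ≡ 519179 (mod 901319) write N = 519179 + 901319t. Substituting into N ≡ 140 (mod 223) gives 901319t ≡ 105 (mod 223), and since 176⁻¹ ≡ 204 (mod 223), t ≡ 12. Hence N ≡ 519179 + 901319·12 = 11335007 (mod 200994137).

11335007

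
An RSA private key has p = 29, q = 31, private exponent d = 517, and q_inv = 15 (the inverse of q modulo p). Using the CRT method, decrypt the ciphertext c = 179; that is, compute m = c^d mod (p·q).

499

d_p = d mod (p−1) = 517 mod 28 = 13; d_q = d mod (q−1) = 7.
m₁ = c^(d_p) mod p: c ≡ 5 (mod 29), and 5^13 mod 29 = 6.
m₂ = c^(d_q) mod q: c ≡ 24 (mod 31), and 24^7 mod 31 = 3.
h = q_inv·(m₁ − m₂) mod p = 15·(6 − 3) mod 29 = 16.
m = m₂ + h·q = 3 + 16·31 = 499.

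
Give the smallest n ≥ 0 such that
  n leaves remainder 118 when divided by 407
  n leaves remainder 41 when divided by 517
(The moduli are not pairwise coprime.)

gcd(407, 517) = 11 and 11 | (41 − 118), so the pair is consistent; merging gives n ≡ 17619 (mod 19129), where 19129 = lcm(407, 517).
The solution is unique modulo lcm(407, 517) = 19129.

17619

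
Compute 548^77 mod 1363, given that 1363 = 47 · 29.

Mod 47: 548 ≡ 31; by Fermat, exponent reduces to 77 mod 46 = 31; 31^31 ≡ 5 (mod 47).
Mod 29: 548 ≡ 26; by Fermat, exponent reduces to 77 mod 28 = 21; 26^21 ≡ 12 (mod 29).
Combine by CRT: x ≡ 5 (mod 47), x ≡ 12 (mod 29) ⇒ x ≡ 99 (mod 1363).

99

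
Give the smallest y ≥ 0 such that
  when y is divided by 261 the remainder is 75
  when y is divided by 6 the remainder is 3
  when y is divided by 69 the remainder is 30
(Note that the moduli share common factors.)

6861

gcd(261, 6) = 3 and 3 | (3 − 75), so the pair is consistent; merging gives y ≡ 75 (mod 522), where 522 = lcm(261, 6).
gcd(522, 69) = 3 and 3 | (30 − 75), so the pair is consistent; merging gives y ≡ 6861 (mod 12006), where 12006 = lcm(522, 69).
The solution is unique modulo lcm(261, 6, 69) = 12006.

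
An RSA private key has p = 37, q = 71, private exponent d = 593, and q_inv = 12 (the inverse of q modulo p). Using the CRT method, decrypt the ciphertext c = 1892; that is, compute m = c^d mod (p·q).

1983

d_p = d mod (p−1) = 593 mod 36 = 17; d_q = d mod (q−1) = 33.
m₁ = c^(d_p) mod p: c ≡ 5 (mod 37), and 5^17 mod 37 = 22.
m₂ = c^(d_q) mod q: c ≡ 46 (mod 71), and 46^33 mod 71 = 66.
h = q_inv·(m₁ − m₂) mod p = 12·(22 − 66) mod 37 = 27.
m = m₂ + h·q = 66 + 27·71 = 1983.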